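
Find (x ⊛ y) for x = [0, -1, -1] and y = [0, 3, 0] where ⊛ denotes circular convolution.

(x ⊛ y)[n] = Σ(m=0 to 2) x[m] · y[(n-m) mod 3]

Computing each output sample:
(x ⊛ y)[0] = -3
(x ⊛ y)[1] = 0
(x ⊛ y)[2] = -3

x ⊛ y = [-3, 0, -3]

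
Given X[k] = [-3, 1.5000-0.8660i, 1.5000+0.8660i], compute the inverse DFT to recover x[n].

x[n] = (1/3) Σ(k=0 to 2) X[k] · e^(2πikn/3)

Computing each x[n]:
x[0] = 0
x[1] = -1
x[2] = -2

x = [0, -1, -2]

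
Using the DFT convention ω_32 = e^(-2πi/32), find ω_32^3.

ω_32^3 = e^(-2πi·3/32)
= cos(-2π·3/32) + i·sin(-2π·3/32)
= cos(-6π/32) + i·sin(-6π/32)

ω_32^3 = cos(-6π/32) + i·sin(-6π/32) = 0.8315-0.5556i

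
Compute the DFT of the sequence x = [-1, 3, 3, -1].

X[k] = Σ(n=0 to 3) x[n] · ω_4^(nk)
where ω_4 = e^(-2πi/4)

Computing each X[k]:
X[0] = 4
X[1] = -4-4i
X[2] = 0
X[3] = -4+4i

X = [4, -4-4i, 0, -4+4i]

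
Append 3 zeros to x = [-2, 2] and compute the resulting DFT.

Original 2-point DFT: [0, -4]
Zero-padded 5-point DFT provides frequency interpolation.

DFT_5([x, 0, ...]) = [0, -1.3820-1.9021i, -3.6180-1.1756i, -3.6180+1.1756i, -1.3820+1.9021i]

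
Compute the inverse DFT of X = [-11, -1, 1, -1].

x[n] = (1/4) Σ(k=0 to 3) X[k] · e^(2πikn/4)

Computing each x[n]:
x[0] = -3
x[1] = -3
x[2] = -2
x[3] = -3

x = [-3, -3, -2, -3]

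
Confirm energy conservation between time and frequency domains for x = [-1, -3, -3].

Time domain:
Σ|x[n]|² = |-1|² + |-3|² + |-3|² = 19.0000

Frequency domain:
(1/3)Σ|X[k]|² = (1/3)(|-7|² + |2|² + |2|²) = (1/3)·57.0000 = 19.0000

Both sides agree, confirming Parseval's theorem.

Σ|x[n]|² = (1/N)Σ|X[k]|² = 19.0000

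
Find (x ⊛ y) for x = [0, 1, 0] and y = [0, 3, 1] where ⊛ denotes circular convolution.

(x ⊛ y)[n] = Σ(m=0 to 2) x[m] · y[(n-m) mod 3]

Computing each output sample:
(x ⊛ y)[0] = 1
(x ⊛ y)[1] = 0
(x ⊛ y)[2] = 3

x ⊛ y = [1, 0, 3]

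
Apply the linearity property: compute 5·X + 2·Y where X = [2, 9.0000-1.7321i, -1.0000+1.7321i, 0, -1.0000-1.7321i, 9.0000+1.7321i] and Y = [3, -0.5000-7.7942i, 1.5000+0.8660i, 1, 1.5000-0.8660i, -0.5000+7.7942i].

By linearity: DFT(5x + 2y) = 5·DFT(x) + 2·DFT(y)
= 5·[2, 9.0000-1.7321i, -1.0000+1.7321i, 0, -1.0000-1.7321i, 9.0000+1.7321i] + 2·[3, -0.5000-7.7942i, 1.5000+0.8660i, 1, 1.5000-0.8660i, -0.5000+7.7942i]

Computing element-wise:
Z[0] = 5·(2) + 2·(3) = 16
Z[1] = 5·(9.0000-1.7321i) + 2·(-0.5000-7.7942i) = 44.0000-24.2489i
Z[2] = 5·(-1.0000+1.7321i) + 2·(1.5000+0.8660i) = -2.0000+10.3925i
Z[3] = 5·(0) + 2·(1) = 2
Z[4] = 5·(-1.0000-1.7321i) + 2·(1.5000-0.8660i) = -2.0000-10.3925i
Z[5] = 5·(9.0000+1.7321i) + 2·(-0.5000+7.7942i) = 44.0000+24.2489i

DFT(5x + 2y) = 5·X + 2·Y = [16, 44.0000-24.2489i, -2.0000+10.3925i, 2, -2.0000-10.3925i, 44.0000+24.2489i]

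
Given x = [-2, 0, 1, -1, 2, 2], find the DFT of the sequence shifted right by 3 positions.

Time shift by 3: X_shifted[k] = ω_6^(3k) · X[k]
Shifted x = [-1, 2, 2, -2, 0, 1]

DFT(x[n-3]) = [2, 1.5000-2.5981i, -5.5000+0.8660i, 0, -5.5000-0.8660i, 1.5000+2.5981i]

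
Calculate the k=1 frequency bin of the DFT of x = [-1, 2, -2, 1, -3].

X[1] = Σ(n=0 to 4) x[n] · ω_5^(1n) where ω_5 = e^(-2πi/5)
= (-1)·ω_5^0 + (2)·ω_5^1 + (-2)·ω_5^2 + (1)·ω_5^3 + (-3)·ω_5^4

X[1] = -0.5000-2.9919i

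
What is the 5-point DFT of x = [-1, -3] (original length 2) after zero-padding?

Original 2-point DFT: [-4, 2]
Zero-padded 5-point DFT provides frequency interpolation.

DFT_5([x, 0, ...]) = [-4, -1.9271+2.8532i, 1.4271+1.7634i, 1.4271-1.7634i, -1.9271-2.8532i]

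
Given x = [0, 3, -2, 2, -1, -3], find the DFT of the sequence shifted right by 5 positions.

Time shift by 5: X_shifted[k] = ω_6^(5k) · X[k]
Shifted x = [3, -2, 2, -1, -3, 0]

DFT(x[n-5]) = [-1, 3.5000-2.5981i, 3.5000+6.0622i, 5, 3.5000-6.0622i, 3.5000+2.5981i]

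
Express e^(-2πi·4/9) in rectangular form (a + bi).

ω_9^4 = e^(-2πi·4/9)
= cos(-2π·4/9) + i·sin(-2π·4/9)
= cos(-8π/9) + i·sin(-8π/9)

ω_9^4 = cos(-8π/9) + i·sin(-8π/9) = -0.9397-0.3420i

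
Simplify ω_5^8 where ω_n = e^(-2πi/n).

Since ω_5^5 = 1, powers reduce modulo 5.
8 mod 5 = 3
So ω_5^8 = ω_5^3 = e^(-2πi·3/5)

ω_5^8 = ω_5^3 = -0.8090+0.5878i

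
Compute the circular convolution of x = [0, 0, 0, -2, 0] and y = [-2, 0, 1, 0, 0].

(x ⊛ y)[n] = Σ(m=0 to 4) x[m] · y[(n-m) mod 5]

Computing each output sample:
(x ⊛ y)[0] = -2
(x ⊛ y)[1] = 0
(x ⊛ y)[2] = 0
(x ⊛ y)[3] = 4
(x ⊛ y)[4] = 0

x ⊛ y = [-2, 0, 0, 4, 0]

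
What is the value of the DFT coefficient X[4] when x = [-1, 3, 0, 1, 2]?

X[4] = Σ(n=0 to 4) x[n] · ω_5^(4n) where ω_5 = e^(-2πi/5)
= (-1)·ω_5^0 + (3)·ω_5^4 + (0)·ω_5^8 + (1)·ω_5^12 + (2)·ω_5^16

X[4] = -0.2639+0.3633i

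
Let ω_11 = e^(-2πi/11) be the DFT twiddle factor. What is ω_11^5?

ω_11^5 = e^(-2πi·5/11)
= cos(-2π·5/11) + i·sin(-2π·5/11)
= cos(-10π/11) + i·sin(-10π/11)

ω_11^5 = cos(-10π/11) + i·sin(-10π/11) = -0.9595-0.2817i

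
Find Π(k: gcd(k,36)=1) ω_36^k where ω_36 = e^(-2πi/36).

The primitive 36th roots of unity are ω_36^k for k coprime to 36: k ∈ {1, 5, 7, 11, 13, 17, 19, 23, 25, 29, 31, 35}
Their product equals the constant term of the cyclotomic polynomial Φ_36(x) up to sign.
For n ≥ 3, the product of all primitive nth roots of unity is 1. (For n=1 it is 1; for n=2 it is -1.)

1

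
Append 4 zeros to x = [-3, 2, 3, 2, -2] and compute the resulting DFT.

Original 5-point DFT: [2, -7.0451-4.3920i, -1.4549-1.4001i, -1.4549+1.4001i, -7.0451+4.3920i]
Zero-padded 9-point DFT provides frequency interpolation.

DFT_9([x, 0, ...]) = [2, -0.0676-5.2880i, -8.0039-2.5492i, -2.5000+2.5981i, -3.9285-2.4573i, -3.9285+2.4573i, -2.5000-2.5981i, -8.0039+2.5492i, -0.0676+5.2880i]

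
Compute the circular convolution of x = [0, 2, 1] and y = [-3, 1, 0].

(x ⊛ y)[n] = Σ(m=0 to 2) x[m] · y[(n-m) mod 3]

Computing each output sample:
(x ⊛ y)[0] = 1
(x ⊛ y)[1] = -6
(x ⊛ y)[2] = -1

x ⊛ y = [1, -6, -1]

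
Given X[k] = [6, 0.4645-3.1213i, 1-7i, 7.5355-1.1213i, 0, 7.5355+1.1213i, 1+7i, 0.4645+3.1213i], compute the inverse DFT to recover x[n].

x[n] = (1/8) Σ(k=0 to 7) X[k] · e^(2πikn/8)

Computing each x[n]:
x[0] = 3
x[1] = 2
x[2] = 1
x[3] = 1
x[4] = -1
x[5] = 3
x[6] = 0
x[7] = -3

x = [3, 2, 1, 1, -1, 3, 0, -3]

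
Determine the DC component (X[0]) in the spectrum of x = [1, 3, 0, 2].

X[0] = Σ(n=0 to 3) x[n] · ω_4^0 = Σ x[n]
= (1) + (3) + (0) + (2)

X[0] = 6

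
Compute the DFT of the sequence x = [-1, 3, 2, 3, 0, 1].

X[k] = Σ(n=0 to 5) x[n] · ω_6^(nk)
where ω_6 = e^(-2πi/6)

Computing each X[k]:
X[0] = 8
X[1] = -3.0000-3.4641i
X[2] = -1
X[3] = -6
X[4] = -1
X[5] = -3.0000+3.4641i

X = [8, -3.0000-3.4641i, -1, -6, -1, -3.0000+3.4641i]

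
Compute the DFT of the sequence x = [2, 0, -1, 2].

X[k] = Σ(n=0 to 3) x[n] · ω_4^(nk)
where ω_4 = e^(-2πi/4)

Computing each X[k]:
X[0] = 3
X[1] = 3+2i
X[2] = -1
X[3] = 3-2i

X = [3, 3+2i, -1, 3-2i]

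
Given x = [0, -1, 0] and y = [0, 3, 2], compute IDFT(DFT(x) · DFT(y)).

(x ⊛ y)[n] = Σ(m=0 to 2) x[m] · y[(n-m) mod 3]

Computing each output sample:
(x ⊛ y)[0] = -2
(x ⊛ y)[1] = 0
(x ⊛ y)[2] = -3

x ⊛ y = [-2, 0, -3]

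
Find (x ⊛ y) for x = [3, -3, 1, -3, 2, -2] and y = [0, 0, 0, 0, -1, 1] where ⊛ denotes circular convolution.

(x ⊛ y)[n] = Σ(m=0 to 5) x[m] · y[(n-m) mod 6]

Computing each output sample:
(x ⊛ y)[0] = -4
(x ⊛ y)[1] = 4
(x ⊛ y)[2] = -5
(x ⊛ y)[3] = 4
(x ⊛ y)[4] = -5
(x ⊛ y)[5] = 6

x ⊛ y = [-4, 4, -5, 4, -5, 6]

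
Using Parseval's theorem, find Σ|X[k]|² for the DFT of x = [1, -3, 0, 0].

Parseval: Σ|x[n]|² = (1/N)Σ|X[k]|², so Σ|X[k]|² = N·Σ|x[n]|² = 4·10.0000

Σ|X[k]|² = N·Σ|x[n]|² = 4·10.0000 = 40.0000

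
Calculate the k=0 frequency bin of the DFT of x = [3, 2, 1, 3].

X[0] = Σ(n=0 to 3) x[n] · ω_4^0 = Σ x[n]
= (3) + (2) + (1) + (3)

X[0] = 9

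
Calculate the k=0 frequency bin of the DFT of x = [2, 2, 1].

X[0] = Σ(n=0 to 2) x[n] · ω_3^0 = Σ x[n]
= (2) + (2) + (1)

X[0] = 5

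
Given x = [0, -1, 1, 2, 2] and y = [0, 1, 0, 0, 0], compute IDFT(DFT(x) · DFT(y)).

(x ⊛ y)[n] = Σ(m=0 to 4) x[m] · y[(n-m) mod 5]

Computing each output sample:
(x ⊛ y)[0] = 2
(x ⊛ y)[1] = 0
(x ⊛ y)[2] = -1
(x ⊛ y)[3] = 1
(x ⊛ y)[4] = 2

x ⊛ y = [2, 0, -1, 1, 2]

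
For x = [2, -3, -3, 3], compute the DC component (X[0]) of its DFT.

X[0] = Σ(n=0 to 3) x[n] · ω_4^0 = Σ x[n]
= (2) + (-3) + (-3) + (3)

X[0] = -1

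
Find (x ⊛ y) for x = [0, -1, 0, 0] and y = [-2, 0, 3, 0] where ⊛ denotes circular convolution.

(x ⊛ y)[n] = Σ(m=0 to 3) x[m] · y[(n-m) mod 4]

Computing each output sample:
(x ⊛ y)[0] = 0
(x ⊛ y)[1] = 2
(x ⊛ y)[2] = 0
(x ⊛ y)[3] = -3

x ⊛ y = [0, 2, 0, -3]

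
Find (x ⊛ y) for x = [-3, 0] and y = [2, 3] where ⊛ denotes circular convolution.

(x ⊛ y)[n] = Σ(m=0 to 1) x[m] · y[(n-m) mod 2]

Computing each output sample:
(x ⊛ y)[0] = -6
(x ⊛ y)[1] = -9

x ⊛ y = [-6, -9]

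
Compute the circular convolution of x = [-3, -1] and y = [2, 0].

(x ⊛ y)[n] = Σ(m=0 to 1) x[m] · y[(n-m) mod 2]

Computing each output sample:
(x ⊛ y)[0] = -6
(x ⊛ y)[1] = -2

x ⊛ y = [-6, -2]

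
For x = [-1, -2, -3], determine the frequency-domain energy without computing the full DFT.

Parseval: Σ|x[n]|² = (1/N)Σ|X[k]|², so Σ|X[k]|² = N·Σ|x[n]|² = 3·14.0000

Σ|X[k]|² = N·Σ|x[n]|² = 3·14.0000 = 42.0000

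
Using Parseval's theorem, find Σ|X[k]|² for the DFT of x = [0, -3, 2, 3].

Parseval: Σ|x[n]|² = (1/N)Σ|X[k]|², so Σ|X[k]|² = N·Σ|x[n]|² = 4·22.0000

Σ|X[k]|² = N·Σ|x[n]|² = 4·22.0000 = 88.0000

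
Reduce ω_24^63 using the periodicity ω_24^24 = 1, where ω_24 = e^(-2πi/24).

Since ω_24^24 = 1, powers reduce modulo 24.
63 mod 24 = 15
So ω_24^63 = ω_24^15 = e^(-2πi·15/24)

ω_24^63 = ω_24^15 = -0.7071+0.7071i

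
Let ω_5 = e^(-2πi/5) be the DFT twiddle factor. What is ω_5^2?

ω_5^2 = e^(-2πi·2/5)
= cos(-2π·2/5) + i·sin(-2π·2/5)
= cos(-4π/5) + i·sin(-4π/5)

ω_5^2 = cos(-4π/5) + i·sin(-4π/5) = -0.8090-0.5878i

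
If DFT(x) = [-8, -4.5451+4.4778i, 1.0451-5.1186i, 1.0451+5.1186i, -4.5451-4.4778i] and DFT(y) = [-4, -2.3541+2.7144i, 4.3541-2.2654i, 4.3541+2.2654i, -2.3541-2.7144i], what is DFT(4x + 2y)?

By linearity: DFT(4x + 2y) = 4·DFT(x) + 2·DFT(y)
= 4·[-8, -4.5451+4.4778i, 1.0451-5.1186i, 1.0451+5.1186i, -4.5451-4.4778i] + 2·[-4, -2.3541+2.7144i, 4.3541-2.2654i, 4.3541+2.2654i, -2.3541-2.7144i]

Computing element-wise:
Z[0] = 4·(-8) + 2·(-4) = -40
Z[1] = 4·(-4.5451+4.4778i) + 2·(-2.3541+2.7144i) = -22.8886+23.3400i
Z[2] = 4·(1.0451-5.1186i) + 2·(4.3541-2.2654i) = 12.8886-25.0052i
Z[3] = 4·(1.0451+5.1186i) + 2·(4.3541+2.2654i) = 12.8886+25.0052i
Z[4] = 4·(-4.5451-4.4778i) + 2·(-2.3541-2.7144i) = -22.8886-23.3400i

DFT(4x + 2y) = 4·X + 2·Y = [-40, -22.8886+23.3400i, 12.8886-25.0052i, 12.8886+25.0052i, -22.8886-23.3400i]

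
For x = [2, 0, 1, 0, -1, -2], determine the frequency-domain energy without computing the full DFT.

Parseval: Σ|x[n]|² = (1/N)Σ|X[k]|², so Σ|X[k]|² = N·Σ|x[n]|² = 6·10.0000

Σ|X[k]|² = N·Σ|x[n]|² = 6·10.0000 = 60.0000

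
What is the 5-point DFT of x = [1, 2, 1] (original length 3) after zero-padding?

Original 3-point DFT: [4, -0.5000-0.8660i, -0.5000+0.8660i]
Zero-padded 5-point DFT provides frequency interpolation.

DFT_5([x, 0, ...]) = [4, 0.8090-2.4899i, -0.3090-0.2245i, -0.3090+0.2245i, 0.8090+2.4899i]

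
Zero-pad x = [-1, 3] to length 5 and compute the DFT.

Original 2-point DFT: [2, -4]
Zero-padded 5-point DFT provides frequency interpolation.

DFT_5([x, 0, ...]) = [2, -0.0729-2.8532i, -3.4271-1.7634i, -3.4271+1.7634i, -0.0729+2.8532i]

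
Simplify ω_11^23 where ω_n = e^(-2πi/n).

Since ω_11^11 = 1, powers reduce modulo 11.
23 mod 11 = 1
So ω_11^23 = ω_11^1 = e^(-2πi·1/11)

ω_11^23 = ω_11^1 = 0.8413-0.5406i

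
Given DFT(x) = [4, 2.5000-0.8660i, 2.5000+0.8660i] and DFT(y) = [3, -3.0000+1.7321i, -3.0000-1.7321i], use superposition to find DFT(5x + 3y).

By linearity: DFT(5x + 3y) = 5·DFT(x) + 3·DFT(y)
= 5·[4, 2.5000-0.8660i, 2.5000+0.8660i] + 3·[3, -3.0000+1.7321i, -3.0000-1.7321i]

Computing element-wise:
Z[0] = 5·(4) + 3·(3) = 29
Z[1] = 5·(2.5000-0.8660i) + 3·(-3.0000+1.7321i) = 3.5000+0.8663i
Z[2] = 5·(2.5000+0.8660i) + 3·(-3.0000-1.7321i) = 3.5000-0.8663i

DFT(5x + 3y) = 5·X + 3·Y = [29, 3.5000+0.8663i, 3.5000-0.8663i]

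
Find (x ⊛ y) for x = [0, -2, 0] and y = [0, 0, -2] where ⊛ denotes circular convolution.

(x ⊛ y)[n] = Σ(m=0 to 2) x[m] · y[(n-m) mod 3]

Computing each output sample:
(x ⊛ y)[0] = 4
(x ⊛ y)[1] = 0
(x ⊛ y)[2] = 0

x ⊛ y = [4, 0, 0]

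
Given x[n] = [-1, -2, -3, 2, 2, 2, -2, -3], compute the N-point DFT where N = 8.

X[k] = Σ(n=0 to 7) x[n] · ω_8^(nk)
where ω_8 = e^(-2πi/8)

Computing each X[k]:
X[0] = -5
X[1] = -9.3640+0.2929i
X[2] = 6-1i
X[3] = 3.3640-1.7071i
X[4] = -3
X[5] = 3.3640+1.7071i
X[6] = 6+1i
X[7] = -9.3640-0.2929i

X = [-5, -9.3640+0.2929i, 6-1i, 3.3640-1.7071i, -3, 3.3640+1.7071i, 6+1i, -9.3640-0.2929i]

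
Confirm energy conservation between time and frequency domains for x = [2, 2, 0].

Time domain:
Σ|x[n]|² = |2|² + |2|² + |0|² = 8.0000

Frequency domain:
(1/3)Σ|X[k]|² = (1/3)(|4|² + |1.0000-1.7321i|² + |1.0000+1.7321i|²) = (1/3)·24.0000 = 8.0000

Both sides agree, confirming Parseval's theorem.

Σ|x[n]|² = (1/N)Σ|X[k]|² = 8.0000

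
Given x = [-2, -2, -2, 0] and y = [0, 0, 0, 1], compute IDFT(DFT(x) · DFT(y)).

(x ⊛ y)[n] = Σ(m=0 to 3) x[m] · y[(n-m) mod 4]

Computing each output sample:
(x ⊛ y)[0] = -2
(x ⊛ y)[1] = -2
(x ⊛ y)[2] = 0
(x ⊛ y)[3] = -2

x ⊛ y = [-2, -2, 0, -2]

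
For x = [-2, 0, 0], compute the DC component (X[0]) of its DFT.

X[0] = Σ(n=0 to 2) x[n] · ω_3^0 = Σ x[n]
= (-2) + (0) + (0)

X[0] = -2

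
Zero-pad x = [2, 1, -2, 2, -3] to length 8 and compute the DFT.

Original 5-point DFT: [0, 1.3820-1.4531i, 3.6180-6.1554i, 3.6180+6.1554i, 1.3820+1.4531i]
Zero-padded 8-point DFT provides frequency interpolation.

DFT_8([x, 0, ...]) = [0, 4.2929-0.1213i, 1+1i, 5.7071-4.1213i, -6, 5.7071+4.1213i, 1-1i, 4.2929+0.1213i]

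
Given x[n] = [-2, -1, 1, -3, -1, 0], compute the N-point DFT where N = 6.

X[k] = Σ(n=0 to 5) x[n] · ω_6^(nk)
where ω_6 = e^(-2πi/6)

Computing each X[k]:
X[0] = -6
X[1] = 0.5000-0.8660i
X[2] = -4.5000+2.5981i
X[3] = 2
X[4] = -4.5000-2.5981i
X[5] = 0.5000+0.8660i

X = [-6, 0.5000-0.8660i, -4.5000+2.5981i, 2, -4.5000-2.5981i, 0.5000+0.8660i]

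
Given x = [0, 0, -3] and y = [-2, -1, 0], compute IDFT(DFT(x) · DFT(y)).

(x ⊛ y)[n] = Σ(m=0 to 2) x[m] · y[(n-m) mod 3]

Computing each output sample:
(x ⊛ y)[0] = 3
(x ⊛ y)[1] = 0
(x ⊛ y)[2] = 6

x ⊛ y = [3, 0, 6]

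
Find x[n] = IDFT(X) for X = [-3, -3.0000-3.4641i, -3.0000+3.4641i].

x[n] = (1/3) Σ(k=0 to 2) X[k] · e^(2πikn/3)

Computing each x[n]:
x[0] = -3
x[1] = 2
x[2] = -2

x = [-3, 2, -2]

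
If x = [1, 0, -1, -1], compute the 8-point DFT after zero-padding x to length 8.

Original 4-point DFT: [-1, 2-1i, 1, 2+1i]
Zero-padded 8-point DFT provides frequency interpolation.

DFT_8([x, 0, ...]) = [-1, 1.7071+1.7071i, 2-1i, 0.2929-0.2929i, 1, 0.2929+0.2929i, 2+1i, 1.7071-1.7071i]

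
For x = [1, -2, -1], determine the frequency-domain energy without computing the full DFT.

Parseval: Σ|x[n]|² = (1/N)Σ|X[k]|², so Σ|X[k]|² = N·Σ|x[n]|² = 3·6.0000

Σ|X[k]|² = N·Σ|x[n]|² = 3·6.0000 = 18.0000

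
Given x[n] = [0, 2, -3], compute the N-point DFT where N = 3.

X[k] = Σ(n=0 to 2) x[n] · ω_3^(nk)
where ω_3 = e^(-2πi/3)

Computing each X[k]:
X[0] = -1
X[1] = 0.5000-4.3301i
X[2] = 0.5000+4.3301i

X = [-1, 0.5000-4.3301i, 0.5000+4.3301i]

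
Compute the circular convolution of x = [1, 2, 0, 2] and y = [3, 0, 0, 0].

(x ⊛ y)[n] = Σ(m=0 to 3) x[m] · y[(n-m) mod 4]

Computing each output sample:
(x ⊛ y)[0] = 3
(x ⊛ y)[1] = 6
(x ⊛ y)[2] = 0
(x ⊛ y)[3] = 6

x ⊛ y = [3, 6, 0, 6]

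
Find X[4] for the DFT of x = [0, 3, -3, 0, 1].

X[4] = Σ(n=0 to 4) x[n] · ω_5^(4n) where ω_5 = e^(-2πi/5)
= (0)·ω_5^0 + (3)·ω_5^4 + (-3)·ω_5^8 + (0)·ω_5^12 + (1)·ω_5^16

X[4] = 3.6631+0.1388i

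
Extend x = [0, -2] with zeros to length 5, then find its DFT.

Original 2-point DFT: [-2, 2]
Zero-padded 5-point DFT provides frequency interpolation.

DFT_5([x, 0, ...]) = [-2, -0.6180+1.9021i, 1.6180+1.1756i, 1.6180-1.1756i, -0.6180-1.9021i]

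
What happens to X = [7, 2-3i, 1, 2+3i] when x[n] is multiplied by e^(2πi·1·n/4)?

Modulation property: DFT(ω_4^(-1n)·x[n]) = X[(k-1) mod 4], so circularly shift X by 1 positions.

X[k-1] = [2+3i, 7, 2-3i, 1]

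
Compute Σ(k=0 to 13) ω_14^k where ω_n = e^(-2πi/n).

Sum of all nth roots of unity equals 0 for n > 1 (geometric series with r ≠ 1).

0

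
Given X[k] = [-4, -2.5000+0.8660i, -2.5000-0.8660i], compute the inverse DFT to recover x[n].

x[n] = (1/3) Σ(k=0 to 2) X[k] · e^(2πikn/3)

Computing each x[n]:
x[0] = -3
x[1] = -1
x[2] = 0

x = [-3, -1, 0]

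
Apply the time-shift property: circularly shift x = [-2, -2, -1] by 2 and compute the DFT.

Time shift by 2: X_shifted[k] = ω_3^(2k) · X[k]
Shifted x = [-2, -1, -2]

DFT(x[n-2]) = [-5, -0.5000-0.8660i, -0.5000+0.8660i]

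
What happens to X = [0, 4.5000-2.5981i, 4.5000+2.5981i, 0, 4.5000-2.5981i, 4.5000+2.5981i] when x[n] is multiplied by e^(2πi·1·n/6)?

Modulation property: DFT(ω_6^(-1n)·x[n]) = X[(k-1) mod 6], so circularly shift X by 1 positions.

X[k-1] = [4.5000+2.5981i, 0, 4.5000-2.5981i, 4.5000+2.5981i, 0, 4.5000-2.5981i]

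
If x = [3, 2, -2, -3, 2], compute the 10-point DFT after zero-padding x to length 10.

Original 5-point DFT: [2, 8.2812-0.5878i, -1.7812+0.9511i, -1.7812-0.9511i, 8.2812+0.5878i]
Zero-padded 10-point DFT provides frequency interpolation.

DFT_10([x, 0, ...]) = [2, 3.3090+2.4041i, 8.2812-0.5878i, 2.1910-6.7432i, -1.7812+0.9511i, 4, -1.7812-0.9511i, 2.1910+6.7432i, 8.2812+0.5878i, 3.3090-2.4041i]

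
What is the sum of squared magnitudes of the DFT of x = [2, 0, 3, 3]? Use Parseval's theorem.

Parseval: Σ|x[n]|² = (1/N)Σ|X[k]|², so Σ|X[k]|² = N·Σ|x[n]|² = 4·22.0000

Σ|X[k]|² = N·Σ|x[n]|² = 4·22.0000 = 88.0000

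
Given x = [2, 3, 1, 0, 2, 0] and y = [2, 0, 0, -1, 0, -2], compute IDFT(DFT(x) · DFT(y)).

(x ⊛ y)[n] = Σ(m=0 to 5) x[m] · y[(n-m) mod 6]

Computing each output sample:
(x ⊛ y)[0] = -2
(x ⊛ y)[1] = 2
(x ⊛ y)[2] = 2
(x ⊛ y)[3] = -6
(x ⊛ y)[4] = 1
(x ⊛ y)[5] = -5

x ⊛ y = [-2, 2, 2, -6, 1, -5]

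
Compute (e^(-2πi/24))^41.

Since ω_24^24 = 1, powers reduce modulo 24.
41 mod 24 = 17
So ω_24^41 = ω_24^17 = e^(-2πi·17/24)

ω_24^41 = ω_24^17 = -0.2588+0.9659i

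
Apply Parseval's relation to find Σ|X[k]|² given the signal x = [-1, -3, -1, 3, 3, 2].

Parseval: Σ|x[n]|² = (1/N)Σ|X[k]|², so Σ|X[k]|² = N·Σ|x[n]|² = 6·33.0000

Σ|X[k]|² = N·Σ|x[n]|² = 6·33.0000 = 198.0000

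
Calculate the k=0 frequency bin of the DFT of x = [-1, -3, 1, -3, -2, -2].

X[0] = Σ(n=0 to 5) x[n] · ω_6^0 = Σ x[n]
= (-1) + (-3) + (1) + (-3) + (-2) + (-2)

X[0] = -10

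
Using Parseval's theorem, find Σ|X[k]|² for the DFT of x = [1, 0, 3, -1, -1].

Parseval: Σ|x[n]|² = (1/N)Σ|X[k]|², so Σ|X[k]|² = N·Σ|x[n]|² = 5·12.0000

Σ|X[k]|² = N·Σ|x[n]|² = 5·12.0000 = 60.0000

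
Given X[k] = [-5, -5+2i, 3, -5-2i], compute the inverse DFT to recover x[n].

x[n] = (1/4) Σ(k=0 to 3) X[k] · e^(2πikn/4)

Computing each x[n]:
x[0] = -3
x[1] = -3
x[2] = 2
x[3] = -1

x = [-3, -3, 2, -1]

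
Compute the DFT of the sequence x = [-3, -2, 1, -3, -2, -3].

X[k] = Σ(n=0 to 5) x[n] · ω_6^(nk)
where ω_6 = e^(-2πi/6)

Computing each X[k]:
X[0] = -12
X[1] = -2.0000-3.4641i
X[2] = -3.0000+1.7321i
X[3] = 4
X[4] = -3.0000-1.7321i
X[5] = -2.0000+3.4641i

X = [-12, -2.0000-3.4641i, -3.0000+1.7321i, 4, -3.0000-1.7321i, -2.0000+3.4641i]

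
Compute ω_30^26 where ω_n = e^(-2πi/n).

ω_30^26 = e^(-2πi·26/30)
= cos(-2π·26/30) + i·sin(-2π·26/30)
= cos(-52π/30) + i·sin(-52π/30)

ω_30^26 = cos(-52π/30) + i·sin(-52π/30) = 0.6691+0.7431i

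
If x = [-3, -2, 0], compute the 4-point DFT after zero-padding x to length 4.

Original 3-point DFT: [-5, -2.0000+1.7321i, -2.0000-1.7321i]
Zero-padded 4-point DFT provides frequency interpolation.

DFT_4([x, 0, ...]) = [-5, -3+2i, -1, -3-2i]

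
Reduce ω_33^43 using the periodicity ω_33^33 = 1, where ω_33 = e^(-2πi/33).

Since ω_33^33 = 1, powers reduce modulo 33.
43 mod 33 = 10
So ω_33^43 = ω_33^10 = e^(-2πi·10/33)

ω_33^43 = ω_33^10 = -0.3271-0.9450i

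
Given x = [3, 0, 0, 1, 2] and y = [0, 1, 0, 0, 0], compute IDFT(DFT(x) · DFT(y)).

(x ⊛ y)[n] = Σ(m=0 to 4) x[m] · y[(n-m) mod 5]

Computing each output sample:
(x ⊛ y)[0] = 2
(x ⊛ y)[1] = 3
(x ⊛ y)[2] = 0
(x ⊛ y)[3] = 0
(x ⊛ y)[4] = 1

x ⊛ y = [2, 3, 0, 0, 1]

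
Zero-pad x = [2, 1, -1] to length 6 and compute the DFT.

Original 3-point DFT: [2, 2.0000-1.7321i, 2.0000+1.7321i]
Zero-padded 6-point DFT provides frequency interpolation.

DFT_6([x, 0, ...]) = [2, 3, 2.0000-1.7321i, 0, 2.0000+1.7321i, 3]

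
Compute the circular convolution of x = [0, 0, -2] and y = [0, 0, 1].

(x ⊛ y)[n] = Σ(m=0 to 2) x[m] · y[(n-m) mod 3]

Computing each output sample:
(x ⊛ y)[0] = 0
(x ⊛ y)[1] = -2
(x ⊛ y)[2] = 0

x ⊛ y = [0, -2, 0]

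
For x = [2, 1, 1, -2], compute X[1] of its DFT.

X[1] = Σ(n=0 to 3) x[n] · ω_4^(1n) where ω_4 = e^(-2πi/4)
= (2)·ω_4^0 + (1)·ω_4^1 + (1)·ω_4^2 + (-2)·ω_4^3

X[1] = 1-3i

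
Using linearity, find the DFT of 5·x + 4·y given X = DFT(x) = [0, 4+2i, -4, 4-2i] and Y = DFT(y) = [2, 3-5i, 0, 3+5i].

By linearity: DFT(5x + 4y) = 5·DFT(x) + 4·DFT(y)
= 5·[0, 4+2i, -4, 4-2i] + 4·[2, 3-5i, 0, 3+5i]

Computing element-wise:
Z[0] = 5·(0) + 4·(2) = 8
Z[1] = 5·(4+2i) + 4·(3-5i) = 32-10i
Z[2] = 5·(-4) + 4·(0) = -20
Z[3] = 5·(4-2i) + 4·(3+5i) = 32+10i

DFT(5x + 4y) = 5·X + 4·Y = [8, 32-10i, -20, 32+10i]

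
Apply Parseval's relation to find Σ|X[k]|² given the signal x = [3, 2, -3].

Parseval: Σ|x[n]|² = (1/N)Σ|X[k]|², so Σ|X[k]|² = N·Σ|x[n]|² = 3·22.0000

Σ|X[k]|² = N·Σ|x[n]|² = 3·22.0000 = 66.0000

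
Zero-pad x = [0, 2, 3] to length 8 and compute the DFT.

Original 3-point DFT: [5, -2.5000+0.8660i, -2.5000-0.8660i]
Zero-padded 8-point DFT provides frequency interpolation.

DFT_8([x, 0, ...]) = [5, 1.4142-4.4142i, -3-2i, -1.4142+1.5858i, 1, -1.4142-1.5858i, -3+2i, 1.4142+4.4142i]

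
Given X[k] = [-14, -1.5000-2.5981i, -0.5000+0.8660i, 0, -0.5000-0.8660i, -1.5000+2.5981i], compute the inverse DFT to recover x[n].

x[n] = (1/6) Σ(k=0 to 5) X[k] · e^(2πikn/6)

Computing each x[n]:
x[0] = -3
x[1] = -2
x[2] = -1
x[3] = -2
x[4] = -3
x[5] = -3

x = [-3, -2, -1, -2, -3, -3]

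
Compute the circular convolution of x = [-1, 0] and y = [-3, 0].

(x ⊛ y)[n] = Σ(m=0 to 1) x[m] · y[(n-m) mod 2]

Computing each output sample:
(x ⊛ y)[0] = 3
(x ⊛ y)[1] = 0

x ⊛ y = [3, 0]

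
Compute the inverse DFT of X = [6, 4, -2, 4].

x[n] = (1/4) Σ(k=0 to 3) X[k] · e^(2πikn/4)

Computing each x[n]:
x[0] = 3
x[1] = 2
x[2] = -1
x[3] = 2

x = [3, 2, -1, 2]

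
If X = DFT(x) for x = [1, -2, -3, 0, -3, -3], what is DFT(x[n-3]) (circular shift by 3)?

Time shift by 3: X_shifted[k] = ω_6^(3k) · X[k]
Shifted x = [0, -3, -3, 1, -2, -3]

DFT(x[n-3]) = [-10, -1.5000+0.8660i, 6.5000-0.8660i, 0, 6.5000+0.8660i, -1.5000-0.8660i]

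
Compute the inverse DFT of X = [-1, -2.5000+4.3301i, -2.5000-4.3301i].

x[n] = (1/3) Σ(k=0 to 2) X[k] · e^(2πikn/3)

Computing each x[n]:
x[0] = -2
x[1] = -2
x[2] = 3

x = [-2, -2, 3]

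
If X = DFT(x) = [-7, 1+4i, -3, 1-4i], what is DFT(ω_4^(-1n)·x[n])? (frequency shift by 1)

Modulation property: DFT(ω_4^(-1n)·x[n]) = X[(k-1) mod 4], so circularly shift X by 1 positions.

X[k-1] = [1-4i, -7, 1+4i, -3]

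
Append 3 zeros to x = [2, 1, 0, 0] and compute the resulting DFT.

Original 4-point DFT: [3, 2-1i, 1, 2+1i]
Zero-padded 7-point DFT provides frequency interpolation.

DFT_7([x, 0, ...]) = [3, 2.6235-0.7818i, 1.7775-0.9749i, 1.0990-0.4339i, 1.0990+0.4339i, 1.7775+0.9749i, 2.6235+0.7818i]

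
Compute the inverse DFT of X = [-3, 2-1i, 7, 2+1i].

x[n] = (1/4) Σ(k=0 to 3) X[k] · e^(2πikn/4)

Computing each x[n]:
x[0] = 2
x[1] = -2
x[2] = 0
x[3] = -3

x = [2, -2, 0, -3]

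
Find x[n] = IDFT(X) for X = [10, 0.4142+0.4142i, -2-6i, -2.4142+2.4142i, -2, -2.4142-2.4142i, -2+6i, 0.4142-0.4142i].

x[n] = (1/8) Σ(k=0 to 7) X[k] · e^(2πikn/8)

Computing each x[n]:
x[0] = 0
x[1] = 3
x[2] = 2
x[3] = -1
x[4] = 1
x[5] = 3
x[6] = 1
x[7] = 1

x = [0, 3, 2, -1, 1, 3, 1, 1]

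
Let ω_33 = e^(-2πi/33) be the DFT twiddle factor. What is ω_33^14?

ω_33^14 = e^(-2πi·14/33)
= cos(-2π·14/33) + i·sin(-2π·14/33)
= cos(-28π/33) + i·sin(-28π/33)

ω_33^14 = cos(-28π/33) + i·sin(-28π/33) = -0.8888-0.4582i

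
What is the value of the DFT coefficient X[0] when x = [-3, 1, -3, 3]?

X[0] = Σ(n=0 to 3) x[n] · ω_4^0 = Σ x[n]
= (-3) + (1) + (-3) + (3)

X[0] = -2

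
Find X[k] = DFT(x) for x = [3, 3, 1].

X[k] = Σ(n=0 to 2) x[n] · ω_3^(nk)
where ω_3 = e^(-2πi/3)

Computing each X[k]:
X[0] = 7
X[1] = 1.0000-1.7321i
X[2] = 1.0000+1.7321i

X = [7, 1.0000-1.7321i, 1.0000+1.7321i]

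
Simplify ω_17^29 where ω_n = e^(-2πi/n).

Since ω_17^17 = 1, powers reduce modulo 17.
29 mod 17 = 12
So ω_17^29 = ω_17^12 = e^(-2πi·12/17)

ω_17^29 = ω_17^12 = -0.2737+0.9618i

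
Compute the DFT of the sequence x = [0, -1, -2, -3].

X[k] = Σ(n=0 to 3) x[n] · ω_4^(nk)
where ω_4 = e^(-2πi/4)

Computing each X[k]:
X[0] = -6
X[1] = 2-2i
X[2] = 2
X[3] = 2+2i

X = [-6, 2-2i, 2, 2+2i]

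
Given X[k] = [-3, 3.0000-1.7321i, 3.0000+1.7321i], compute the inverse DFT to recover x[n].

x[n] = (1/3) Σ(k=0 to 2) X[k] · e^(2πikn/3)

Computing each x[n]:
x[0] = 1
x[1] = -1
x[2] = -3

x = [1, -1, -3]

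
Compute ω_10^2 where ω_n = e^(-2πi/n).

ω_10^2 = e^(-2πi·2/10)
= cos(-2π·2/10) + i·sin(-2π·2/10)
= cos(-4π/10) + i·sin(-4π/10)

ω_10^2 = cos(-4π/10) + i·sin(-4π/10) = 0.3090-0.9511i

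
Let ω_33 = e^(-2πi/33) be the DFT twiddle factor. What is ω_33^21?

ω_33^21 = e^(-2πi·21/33)
= cos(-2π·21/33) + i·sin(-2π·21/33)
= cos(-42π/33) + i·sin(-42π/33)

ω_33^21 = cos(-42π/33) + i·sin(-42π/33) = -0.6549+0.7557i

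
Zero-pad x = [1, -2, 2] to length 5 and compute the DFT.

Original 3-point DFT: [1, 1.0000+3.4641i, 1.0000-3.4641i]
Zero-padded 5-point DFT provides frequency interpolation.

DFT_5([x, 0, ...]) = [1, -1.2361+0.7265i, 3.2361+3.0777i, 3.2361-3.0777i, -1.2361-0.7265i]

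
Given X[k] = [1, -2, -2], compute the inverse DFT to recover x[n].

x[n] = (1/3) Σ(k=0 to 2) X[k] · e^(2πikn/3)

Computing each x[n]:
x[0] = -1
x[1] = 1
x[2] = 1

x = [-1, 1, 1]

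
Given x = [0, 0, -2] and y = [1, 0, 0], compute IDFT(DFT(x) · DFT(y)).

(x ⊛ y)[n] = Σ(m=0 to 2) x[m] · y[(n-m) mod 3]

Computing each output sample:
(x ⊛ y)[0] = 0
(x ⊛ y)[1] = 0
(x ⊛ y)[2] = -2

x ⊛ y = [0, 0, -2]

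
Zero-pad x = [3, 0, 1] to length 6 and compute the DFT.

Original 3-point DFT: [4, 2.5000+0.8660i, 2.5000-0.8660i]
Zero-padded 6-point DFT provides frequency interpolation.

DFT_6([x, 0, ...]) = [4, 2.5000-0.8660i, 2.5000+0.8660i, 4, 2.5000-0.8660i, 2.5000+0.8660i]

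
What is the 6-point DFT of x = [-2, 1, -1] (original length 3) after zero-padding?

Original 3-point DFT: [-2, -2.0000-1.7321i, -2.0000+1.7321i]
Zero-padded 6-point DFT provides frequency interpolation.

DFT_6([x, 0, ...]) = [-2, -1, -2.0000-1.7321i, -4, -2.0000+1.7321i, -1]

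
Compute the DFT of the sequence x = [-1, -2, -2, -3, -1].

X[k] = Σ(n=0 to 4) x[n] · ω_5^(nk)
where ω_5 = e^(-2πi/5)

Computing each X[k]:
X[0] = -9
X[1] = 2.1180+0.3633i
X[2] = -0.1180+1.5388i
X[3] = -0.1180-1.5388i
X[4] = 2.1180-0.3633i

X = [-9, 2.1180+0.3633i, -0.1180+1.5388i, -0.1180-1.5388i, 2.1180-0.3633i]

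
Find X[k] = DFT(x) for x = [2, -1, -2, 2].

X[k] = Σ(n=0 to 3) x[n] · ω_4^(nk)
where ω_4 = e^(-2πi/4)

Computing each X[k]:
X[0] = 1
X[1] = 4+3i
X[2] = -1
X[3] = 4-3i

X = [1, 4+3i, -1, 4-3i]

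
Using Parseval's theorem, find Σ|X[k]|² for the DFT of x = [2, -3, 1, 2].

Parseval: Σ|x[n]|² = (1/N)Σ|X[k]|², so Σ|X[k]|² = N·Σ|x[n]|² = 4·18.0000

Σ|X[k]|² = N·Σ|x[n]|² = 4·18.0000 = 72.0000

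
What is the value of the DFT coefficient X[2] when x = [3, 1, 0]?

X[2] = Σ(n=0 to 2) x[n] · ω_3^(2n) where ω_3 = e^(-2πi/3)
= (3)·ω_3^0 + (1)·ω_3^2 + (0)·ω_3^4

X[2] = 2.5000+0.8660i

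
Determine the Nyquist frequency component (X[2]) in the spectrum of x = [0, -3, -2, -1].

X[2] = Σ(n=0 to 3) x[n] · ω_4^(2n) where ω_4 = e^(-2πi/4)
= (0)·ω_4^0 + (-3)·ω_4^2 + (-2)·ω_4^4 + (-1)·ω_4^6

X[2] = 2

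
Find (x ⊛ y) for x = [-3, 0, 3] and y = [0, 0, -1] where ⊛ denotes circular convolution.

(x ⊛ y)[n] = Σ(m=0 to 2) x[m] · y[(n-m) mod 3]

Computing each output sample:
(x ⊛ y)[0] = 0
(x ⊛ y)[1] = -3
(x ⊛ y)[2] = 3

x ⊛ y = [0, -3, 3]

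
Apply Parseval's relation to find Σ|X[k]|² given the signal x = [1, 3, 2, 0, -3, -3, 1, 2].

Parseval: Σ|x[n]|² = (1/N)Σ|X[k]|², so Σ|X[k]|² = N·Σ|x[n]|² = 8·37.0000

Σ|X[k]|² = N·Σ|x[n]|² = 8·37.0000 = 296.0000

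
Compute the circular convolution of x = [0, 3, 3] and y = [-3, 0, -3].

(x ⊛ y)[n] = Σ(m=0 to 2) x[m] · y[(n-m) mod 3]

Computing each output sample:
(x ⊛ y)[0] = -9
(x ⊛ y)[1] = -18
(x ⊛ y)[2] = -9

x ⊛ y = [-9, -18, -9]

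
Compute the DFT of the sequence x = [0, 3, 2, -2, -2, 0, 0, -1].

X[k] = Σ(n=0 to 7) x[n] · ω_8^(nk)
where ω_8 = e^(-2πi/8)

Computing each X[k]:
X[0] = 0
X[1] = 4.8284-3.4142i
X[2] = -4-6i
X[3] = -0.8284+0.5858i
X[4] = 0
X[5] = -0.8284-0.5858i
X[6] = -4+6i
X[7] = 4.8284+3.4142i

X = [0, 4.8284-3.4142i, -4-6i, -0.8284+0.5858i, 0, -0.8284-0.5858i, -4+6i, 4.8284+3.4142i]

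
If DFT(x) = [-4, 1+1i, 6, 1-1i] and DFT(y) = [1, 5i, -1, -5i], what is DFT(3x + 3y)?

By linearity: DFT(3x + 3y) = 3·DFT(x) + 3·DFT(y)
= 3·[-4, 1+1i, 6, 1-1i] + 3·[1, 5i, -1, -5i]

Computing element-wise:
Z[0] = 3·(-4) + 3·(1) = -9
Z[1] = 3·(1+1i) + 3·(5i) = 3+18i
Z[2] = 3·(6) + 3·(-1) = 15
Z[3] = 3·(1-1i) + 3·(-5i) = 3-18i

DFT(3x + 3y) = 3·X + 3·Y = [-9, 3+18i, 15, 3-18i]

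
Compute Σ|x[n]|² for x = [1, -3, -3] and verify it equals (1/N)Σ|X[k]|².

Time domain:
Σ|x[n]|² = |1|² + |-3|² + |-3|² = 19.0000

Frequency domain:
(1/3)Σ|X[k]|² = (1/3)(|-5|² + |4|² + |4|²) = (1/3)·57.0000 = 19.0000

Both sides agree, confirming Parseval's theorem.

Σ|x[n]|² = (1/N)Σ|X[k]|² = 19.0000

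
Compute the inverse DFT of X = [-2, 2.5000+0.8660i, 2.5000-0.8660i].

x[n] = (1/3) Σ(k=0 to 2) X[k] · e^(2πikn/3)

Computing each x[n]:
x[0] = 1
x[1] = -2
x[2] = -1

x = [1, -2, -1]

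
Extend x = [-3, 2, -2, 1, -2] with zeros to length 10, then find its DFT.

Original 5-point DFT: [-4, -2.1910-2.0409i, -3.3090-5.2043i, -3.3090+5.2043i, -2.1910+2.0409i]
Zero-padded 10-point DFT provides frequency interpolation.

DFT_10([x, 0, ...]) = [-4, -0.6910+0.9511i, -2.1910-2.0409i, -1.8090-0.5878i, -3.3090-5.2043i, -10, -3.3090+5.2043i, -1.8090+0.5878i, -2.1910+2.0409i, -0.6910-0.9511i]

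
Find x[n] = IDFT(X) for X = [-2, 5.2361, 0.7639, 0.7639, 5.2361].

x[n] = (1/5) Σ(k=0 to 4) X[k] · e^(2πikn/5)

Computing each x[n]:
x[0] = 2
x[1] = 0
x[2] = -2
x[3] = -2
x[4] = 0

x = [2, 0, -2, -2, 0]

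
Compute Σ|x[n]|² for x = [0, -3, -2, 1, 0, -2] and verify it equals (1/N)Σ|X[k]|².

Time domain:
Σ|x[n]|² = |0|² + |-3|² + |-2|² + |1|² + |0|² + |-2|² = 18.0000

Frequency domain:
(1/6)Σ|X[k]|² = (1/6)(|-6|² + |-2.5000+2.5981i|² + |4.5000-0.8660i|² + |2|² + |4.5000+0.8660i|² + |-2.5000-2.5981i|²) = (1/6)·108.0000 = 18.0000

Both sides agree, confirming Parseval's theorem.

Σ|x[n]|² = (1/N)Σ|X[k]|² = 18.0000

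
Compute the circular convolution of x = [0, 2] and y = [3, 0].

(x ⊛ y)[n] = Σ(m=0 to 1) x[m] · y[(n-m) mod 2]

Computing each output sample:
(x ⊛ y)[0] = 0
(x ⊛ y)[1] = 6

x ⊛ y = [0, 6]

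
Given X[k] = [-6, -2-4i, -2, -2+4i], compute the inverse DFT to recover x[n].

x[n] = (1/4) Σ(k=0 to 3) X[k] · e^(2πikn/4)

Computing each x[n]:
x[0] = -3
x[1] = 1
x[2] = -1
x[3] = -3

x = [-3, 1, -1, -3]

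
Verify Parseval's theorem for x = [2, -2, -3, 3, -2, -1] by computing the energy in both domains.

Time domain:
Σ|x[n]|² = |2|² + |-2|² + |-3|² + |3|² + |-2|² + |-1|² = 31.0000

Frequency domain:
(1/6)Σ|X[k]|² = (1/6)(|-3|² + |1.7321i|² + |9|² + |-3|² + |9|² + |-1.7321i|²) = (1/6)·186.0000 = 31.0000

Both sides agree, confirming Parseval's theorem.

Σ|x[n]|² = (1/N)Σ|X[k]|² = 31.0000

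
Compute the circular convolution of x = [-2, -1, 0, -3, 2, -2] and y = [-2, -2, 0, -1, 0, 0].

(x ⊛ y)[n] = Σ(m=0 to 5) x[m] · y[(n-m) mod 6]

Computing each output sample:
(x ⊛ y)[0] = 11
(x ⊛ y)[1] = 4
(x ⊛ y)[2] = 4
(x ⊛ y)[3] = 8
(x ⊛ y)[4] = 3
(x ⊛ y)[5] = 0

x ⊛ y = [11, 4, 4, 8, 3, 0]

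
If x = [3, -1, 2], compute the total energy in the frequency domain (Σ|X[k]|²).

Parseval: Σ|x[n]|² = (1/N)Σ|X[k]|², so Σ|X[k]|² = N·Σ|x[n]|² = 3·14.0000

Σ|X[k]|² = N·Σ|x[n]|² = 3·14.0000 = 42.0000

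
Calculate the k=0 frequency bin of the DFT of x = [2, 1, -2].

X[0] = Σ(n=0 to 2) x[n] · ω_3^0 = Σ x[n]
= (2) + (1) + (-2)

X[0] = 1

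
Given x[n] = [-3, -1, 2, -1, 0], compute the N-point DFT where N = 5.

X[k] = Σ(n=0 to 4) x[n] · ω_5^(nk)
where ω_5 = e^(-2πi/5)

Computing each X[k]:
X[0] = -3
X[1] = -4.1180-0.8123i
X[2] = -1.8820+3.4410i
X[3] = -1.8820-3.4410i
X[4] = -4.1180+0.8123i

X = [-3, -4.1180-0.8123i, -1.8820+3.4410i, -1.8820-3.4410i, -4.1180+0.8123i]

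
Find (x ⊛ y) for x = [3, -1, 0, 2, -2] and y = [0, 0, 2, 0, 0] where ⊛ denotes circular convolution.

(x ⊛ y)[n] = Σ(m=0 to 4) x[m] · y[(n-m) mod 5]

Computing each output sample:
(x ⊛ y)[0] = 4
(x ⊛ y)[1] = -4
(x ⊛ y)[2] = 6
(x ⊛ y)[3] = -2
(x ⊛ y)[4] = 0

x ⊛ y = [4, -4, 6, -2, 0]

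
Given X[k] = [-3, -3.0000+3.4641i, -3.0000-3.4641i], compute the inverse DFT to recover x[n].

x[n] = (1/3) Σ(k=0 to 2) X[k] · e^(2πikn/3)

Computing each x[n]:
x[0] = -3
x[1] = -2
x[2] = 2

x = [-3, -2, 2]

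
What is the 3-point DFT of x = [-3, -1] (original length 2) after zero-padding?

Original 2-point DFT: [-4, -2]
Zero-padded 3-point DFT provides frequency interpolation.

DFT_3([x, 0, ...]) = [-4, -2.5000+0.8660i, -2.5000-0.8660i]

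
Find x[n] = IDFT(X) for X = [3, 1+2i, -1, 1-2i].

x[n] = (1/4) Σ(k=0 to 3) X[k] · e^(2πikn/4)

Computing each x[n]:
x[0] = 1
x[1] = 0
x[2] = 0
x[3] = 2

x = [1, 0, 0, 2]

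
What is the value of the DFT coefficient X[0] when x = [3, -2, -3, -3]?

X[0] = Σ(n=0 to 3) x[n] · ω_4^0 = Σ x[n]
= (3) + (-2) + (-3) + (-3)

X[0] = -5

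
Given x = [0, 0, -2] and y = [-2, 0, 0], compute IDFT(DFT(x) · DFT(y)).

(x ⊛ y)[n] = Σ(m=0 to 2) x[m] · y[(n-m) mod 3]

Computing each output sample:
(x ⊛ y)[0] = 0
(x ⊛ y)[1] = 0
(x ⊛ y)[2] = 4

x ⊛ y = [0, 0, 4]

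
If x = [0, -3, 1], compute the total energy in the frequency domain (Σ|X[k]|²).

Parseval: Σ|x[n]|² = (1/N)Σ|X[k]|², so Σ|X[k]|² = N·Σ|x[n]|² = 3·10.0000

Σ|X[k]|² = N·Σ|x[n]|² = 3·10.0000 = 30.0000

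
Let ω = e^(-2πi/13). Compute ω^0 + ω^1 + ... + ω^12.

Sum of all nth roots of unity equals 0 for n > 1 (geometric series with r ≠ 1).

0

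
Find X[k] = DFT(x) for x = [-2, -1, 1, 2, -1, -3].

X[k] = Σ(n=0 to 5) x[n] · ω_6^(nk)
where ω_6 = e^(-2πi/6)

Computing each X[k]:
X[0] = -4
X[1] = -6.0000-3.4641i
X[2] = 2
X[3] = 0
X[4] = 2
X[5] = -6.0000+3.4641i

X = [-4, -6.0000-3.4641i, 2, 0, 2, -6.0000+3.4641i]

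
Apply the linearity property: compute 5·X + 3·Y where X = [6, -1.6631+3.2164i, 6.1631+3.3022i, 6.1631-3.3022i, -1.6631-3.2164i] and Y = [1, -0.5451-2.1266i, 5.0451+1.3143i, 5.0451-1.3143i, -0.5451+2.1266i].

By linearity: DFT(5x + 3y) = 5·DFT(x) + 3·DFT(y)
= 5·[6, -1.6631+3.2164i, 6.1631+3.3022i, 6.1631-3.3022i, -1.6631-3.2164i] + 3·[1, -0.5451-2.1266i, 5.0451+1.3143i, 5.0451-1.3143i, -0.5451+2.1266i]

Computing element-wise:
Z[0] = 5·(6) + 3·(1) = 33
Z[1] = 5·(-1.6631+3.2164i) + 3·(-0.5451-2.1266i) = -9.9508+9.7022i
Z[2] = 5·(6.1631+3.3022i) + 3·(5.0451+1.3143i) = 45.9508+20.4539i
Z[3] = 5·(6.1631-3.3022i) + 3·(5.0451-1.3143i) = 45.9508-20.4539i
Z[4] = 5·(-1.6631-3.2164i) + 3·(-0.5451+2.1266i) = -9.9508-9.7022i

DFT(5x + 3y) = 5·X + 3·Y = [33, -9.9508+9.7022i, 45.9508+20.4539i, 45.9508-20.4539i, -9.9508-9.7022i]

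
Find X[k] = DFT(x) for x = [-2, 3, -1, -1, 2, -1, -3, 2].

X[k] = Σ(n=0 to 7) x[n] · ω_8^(nk)
where ω_8 = e^(-2πi/8)

Computing each X[k]:
X[0] = -1
X[1] = 0.9497-2.7071i
X[2] = 4-1i
X[3] = -8.9497+1.2929i
X[4] = -7
X[5] = -8.9497-1.2929i
X[6] = 4+1i
X[7] = 0.9497+2.7071i

X = [-1, 0.9497-2.7071i, 4-1i, -8.9497+1.2929i, -7, -8.9497-1.2929i, 4+1i, 0.9497+2.7071i]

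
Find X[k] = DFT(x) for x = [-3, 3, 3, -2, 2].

X[k] = Σ(n=0 to 4) x[n] · ω_5^(nk)
where ω_5 = e^(-2πi/5)

Computing each X[k]:
X[0] = 3
X[1] = -2.2639-3.8900i
X[2] = -6.7361+4.1675i
X[3] = -6.7361-4.1675i
X[4] = -2.2639+3.8900i

X = [3, -2.2639-3.8900i, -6.7361+4.1675i, -6.7361-4.1675i, -2.2639+3.8900i]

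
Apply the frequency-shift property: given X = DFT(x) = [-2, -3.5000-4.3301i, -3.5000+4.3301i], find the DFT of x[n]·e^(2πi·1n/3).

Modulation property: DFT(ω_3^(-1n)·x[n]) = X[(k-1) mod 3], so circularly shift X by 1 positions.

X[k-1] = [-3.5000+4.3301i, -2, -3.5000-4.3301i]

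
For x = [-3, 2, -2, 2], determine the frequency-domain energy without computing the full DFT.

Parseval: Σ|x[n]|² = (1/N)Σ|X[k]|², so Σ|X[k]|² = N·Σ|x[n]|² = 4·21.0000

Σ|X[k]|² = N·Σ|x[n]|² = 4·21.0000 = 84.0000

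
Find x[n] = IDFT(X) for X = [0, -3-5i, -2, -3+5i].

x[n] = (1/4) Σ(k=0 to 3) X[k] · e^(2πikn/4)

Computing each x[n]:
x[0] = -2
x[1] = 3
x[2] = 1
x[3] = -2

x = [-2, 3, 1, -2]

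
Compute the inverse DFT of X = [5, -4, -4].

x[n] = (1/3) Σ(k=0 to 2) X[k] · e^(2πikn/3)

Computing each x[n]:
x[0] = -1
x[1] = 3
x[2] = 3

x = [-1, 3, 3]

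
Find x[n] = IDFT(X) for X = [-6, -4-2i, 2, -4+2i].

x[n] = (1/4) Σ(k=0 to 3) X[k] · e^(2πikn/4)

Computing each x[n]:
x[0] = -3
x[1] = -1
x[2] = 1
x[3] = -3

x = [-3, -1, 1, -3]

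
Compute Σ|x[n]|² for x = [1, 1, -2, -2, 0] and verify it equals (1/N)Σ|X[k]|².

Time domain:
Σ|x[n]|² = |1|² + |1|² + |-2|² + |-2|² + |0|² = 10.0000

Frequency domain:
(1/5)Σ|X[k]|² = (1/5)(|-2|² + |4.5451-0.9511i|² + |-1.0451-0.5878i|² + |-1.0451+0.5878i|² + |4.5451+0.9511i|²) = (1/5)·50.0000 = 10.0000

Both sides agree, confirming Parseval's theorem.

Σ|x[n]|² = (1/N)Σ|X[k]|² = 10.0000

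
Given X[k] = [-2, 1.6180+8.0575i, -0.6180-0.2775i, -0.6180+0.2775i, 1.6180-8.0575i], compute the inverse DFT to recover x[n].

x[n] = (1/5) Σ(k=0 to 4) X[k] · e^(2πikn/5)

Computing each x[n]:
x[0] = 0
x[1] = -3
x[2] = -3
x[3] = 1
x[4] = 3

x = [0, -3, -3, 1, 3]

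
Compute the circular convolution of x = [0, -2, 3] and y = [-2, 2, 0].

(x ⊛ y)[n] = Σ(m=0 to 2) x[m] · y[(n-m) mod 3]

Computing each output sample:
(x ⊛ y)[0] = 6
(x ⊛ y)[1] = 4
(x ⊛ y)[2] = -10

x ⊛ y = [6, 4, -10]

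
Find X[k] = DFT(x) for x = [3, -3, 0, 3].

X[k] = Σ(n=0 to 3) x[n] · ω_4^(nk)
where ω_4 = e^(-2πi/4)

Computing each X[k]:
X[0] = 3
X[1] = 3+6i
X[2] = 3
X[3] = 3-6i

X = [3, 3+6i, 3, 3-6i]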